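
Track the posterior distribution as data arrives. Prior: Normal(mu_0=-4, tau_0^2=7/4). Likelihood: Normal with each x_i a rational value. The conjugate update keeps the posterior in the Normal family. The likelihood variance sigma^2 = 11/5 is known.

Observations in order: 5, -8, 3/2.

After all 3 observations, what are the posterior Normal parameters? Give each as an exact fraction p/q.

mu_0=-457/298, tau_0^2=77/149

obs 1: x=5 → posterior Normal(-1/79, 77/79)
obs 2: x=-8 → posterior Normal(-281/114, 77/114)
obs 3: x=3/2 → posterior Normal(-457/298, 77/149)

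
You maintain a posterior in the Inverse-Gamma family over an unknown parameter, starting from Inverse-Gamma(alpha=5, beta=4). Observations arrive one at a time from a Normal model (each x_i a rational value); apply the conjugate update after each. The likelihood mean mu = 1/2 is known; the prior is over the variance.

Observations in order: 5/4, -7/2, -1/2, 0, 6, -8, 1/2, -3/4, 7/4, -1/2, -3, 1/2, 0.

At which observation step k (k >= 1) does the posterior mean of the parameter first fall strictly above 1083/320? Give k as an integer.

obs 1: x=5/4 → posterior Inverse-Gamma(11/2, 137/32)
obs 2: x=-7/2 → posterior Inverse-Gamma(6, 393/32)
obs 3: x=-1/2 → posterior Inverse-Gamma(13/2, 409/32)
obs 4: x=0 → posterior Inverse-Gamma(7, 413/32)
obs 5: x=6 → posterior Inverse-Gamma(15/2, 897/32)
obs 6: x=-8 → posterior Inverse-Gamma(8, 2053/32)
obs 7: x=1/2 → posterior Inverse-Gamma(17/2, 2053/32)
obs 8: x=-3/4 → posterior Inverse-Gamma(9, 1039/16)
obs 9: x=7/4 → posterior Inverse-Gamma(19/2, 2103/32)
obs 10: x=-1/2 → posterior Inverse-Gamma(10, 2119/32)
obs 11: x=-3 → posterior Inverse-Gamma(21/2, 2315/32)
obs 12: x=1/2 → posterior Inverse-Gamma(11, 2315/32)
obs 13: x=0 → posterior Inverse-Gamma(23/2, 2319/32)

k = 5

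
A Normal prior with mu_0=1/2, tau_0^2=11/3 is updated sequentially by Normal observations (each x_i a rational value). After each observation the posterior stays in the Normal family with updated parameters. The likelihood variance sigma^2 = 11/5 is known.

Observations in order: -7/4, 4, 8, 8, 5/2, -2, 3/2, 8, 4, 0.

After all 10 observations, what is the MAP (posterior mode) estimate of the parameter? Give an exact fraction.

651/212

obs 1: x=-7/4 → posterior Normal(-29/32, 11/8)
obs 2: x=4 → posterior Normal(51/52, 11/13)
obs 3: x=8 → posterior Normal(211/72, 11/18)
obs 4: x=8 → posterior Normal(371/92, 11/23)
obs 5: x=5/2 → posterior Normal(421/112, 11/28)
obs 6: x=-2 → posterior Normal(127/44, 1/3)
obs 7: x=3/2 → posterior Normal(411/152, 11/38)
obs 8: x=8 → posterior Normal(571/172, 11/43)
obs 9: x=4 → posterior Normal(217/64, 11/48)
obs 10: x=0 → posterior Normal(651/212, 11/53)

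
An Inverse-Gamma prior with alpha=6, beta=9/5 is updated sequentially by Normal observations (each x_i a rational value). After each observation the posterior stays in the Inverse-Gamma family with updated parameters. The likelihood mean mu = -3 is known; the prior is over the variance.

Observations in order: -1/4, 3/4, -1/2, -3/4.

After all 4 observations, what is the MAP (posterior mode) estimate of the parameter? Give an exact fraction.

obs 1: x=-1/4 → posterior Inverse-Gamma(13/2, 893/160)
obs 2: x=3/4 → posterior Inverse-Gamma(7, 1009/80)
obs 3: x=-1/2 → posterior Inverse-Gamma(15/2, 1259/80)
obs 4: x=-3/4 → posterior Inverse-Gamma(8, 2923/160)

2923/1440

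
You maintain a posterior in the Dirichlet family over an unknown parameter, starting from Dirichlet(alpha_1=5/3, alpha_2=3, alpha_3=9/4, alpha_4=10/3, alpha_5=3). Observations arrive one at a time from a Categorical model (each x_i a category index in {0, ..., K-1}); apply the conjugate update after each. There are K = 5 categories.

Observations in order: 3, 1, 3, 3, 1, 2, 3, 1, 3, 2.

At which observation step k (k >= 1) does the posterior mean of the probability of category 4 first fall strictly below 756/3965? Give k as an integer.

k = 3

obs 1: x=3 → posterior Dirichlet(5/3, 3, 9/4, 13/3, 3)
obs 2: x=1 → posterior Dirichlet(5/3, 4, 9/4, 13/3, 3)
obs 3: x=3 → posterior Dirichlet(5/3, 4, 9/4, 16/3, 3)
obs 4: x=3 → posterior Dirichlet(5/3, 4, 9/4, 19/3, 3)
obs 5: x=1 → posterior Dirichlet(5/3, 5, 9/4, 19/3, 3)
obs 6: x=2 → posterior Dirichlet(5/3, 5, 13/4, 19/3, 3)
obs 7: x=3 → posterior Dirichlet(5/3, 5, 13/4, 22/3, 3)
obs 8: x=1 → posterior Dirichlet(5/3, 6, 13/4, 22/3, 3)
obs 9: x=3 → posterior Dirichlet(5/3, 6, 13/4, 25/3, 3)
obs 10: x=2 → posterior Dirichlet(5/3, 6, 17/4, 25/3, 3)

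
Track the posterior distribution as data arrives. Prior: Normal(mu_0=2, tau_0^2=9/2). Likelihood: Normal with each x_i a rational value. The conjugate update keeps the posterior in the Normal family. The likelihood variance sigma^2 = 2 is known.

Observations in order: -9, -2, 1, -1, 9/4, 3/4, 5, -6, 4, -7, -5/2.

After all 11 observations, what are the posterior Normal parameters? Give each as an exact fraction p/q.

obs 1: x=-9 → posterior Normal(-73/13, 18/13)
obs 2: x=-2 → posterior Normal(-91/22, 9/11)
obs 3: x=1 → posterior Normal(-82/31, 18/31)
obs 4: x=-1 → posterior Normal(-91/40, 9/20)
obs 5: x=9/4 → posterior Normal(-283/196, 18/49)
obs 6: x=3/4 → posterior Normal(-32/29, 9/29)
obs 7: x=5 → posterior Normal(-19/67, 18/67)
obs 8: x=-6 → posterior Normal(-73/76, 9/38)
obs 9: x=4 → posterior Normal(-37/85, 18/85)
obs 10: x=-7 → posterior Normal(-50/47, 9/47)
obs 11: x=-5/2 → posterior Normal(-245/206, 18/103)

mu_0=-245/206, tau_0^2=18/103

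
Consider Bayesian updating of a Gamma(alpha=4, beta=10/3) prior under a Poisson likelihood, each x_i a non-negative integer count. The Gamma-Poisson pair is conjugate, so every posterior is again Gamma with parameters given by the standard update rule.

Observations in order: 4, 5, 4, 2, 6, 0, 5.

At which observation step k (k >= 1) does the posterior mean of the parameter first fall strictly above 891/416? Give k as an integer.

k = 2

obs 1: x=4 → posterior Gamma(8, 13/3)
obs 2: x=5 → posterior Gamma(13, 16/3)
obs 3: x=4 → posterior Gamma(17, 19/3)
obs 4: x=2 → posterior Gamma(19, 22/3)
obs 5: x=6 → posterior Gamma(25, 25/3)
obs 6: x=0 → posterior Gamma(25, 28/3)
obs 7: x=5 → posterior Gamma(30, 31/3)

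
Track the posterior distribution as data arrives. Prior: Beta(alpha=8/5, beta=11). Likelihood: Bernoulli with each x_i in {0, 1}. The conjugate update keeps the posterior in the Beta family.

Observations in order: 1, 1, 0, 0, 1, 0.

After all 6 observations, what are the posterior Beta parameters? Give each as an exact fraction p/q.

alpha=23/5, beta=14

obs 1: x=1 → posterior Beta(13/5, 11)
obs 2: x=1 → posterior Beta(18/5, 11)
obs 3: x=0 → posterior Beta(18/5, 12)
obs 4: x=0 → posterior Beta(18/5, 13)
obs 5: x=1 → posterior Beta(23/5, 13)
obs 6: x=0 → posterior Beta(23/5, 14)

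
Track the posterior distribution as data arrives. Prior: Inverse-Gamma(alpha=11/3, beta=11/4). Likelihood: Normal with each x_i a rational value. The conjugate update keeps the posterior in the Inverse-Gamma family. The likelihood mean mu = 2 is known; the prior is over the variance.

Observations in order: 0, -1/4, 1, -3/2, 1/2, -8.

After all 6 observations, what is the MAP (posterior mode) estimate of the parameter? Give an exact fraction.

obs 1: x=0 → posterior Inverse-Gamma(25/6, 19/4)
obs 2: x=-1/4 → posterior Inverse-Gamma(14/3, 233/32)
obs 3: x=1 → posterior Inverse-Gamma(31/6, 249/32)
obs 4: x=-3/2 → posterior Inverse-Gamma(17/3, 445/32)
obs 5: x=1/2 → posterior Inverse-Gamma(37/6, 481/32)
obs 6: x=-8 → posterior Inverse-Gamma(20/3, 2081/32)

6243/736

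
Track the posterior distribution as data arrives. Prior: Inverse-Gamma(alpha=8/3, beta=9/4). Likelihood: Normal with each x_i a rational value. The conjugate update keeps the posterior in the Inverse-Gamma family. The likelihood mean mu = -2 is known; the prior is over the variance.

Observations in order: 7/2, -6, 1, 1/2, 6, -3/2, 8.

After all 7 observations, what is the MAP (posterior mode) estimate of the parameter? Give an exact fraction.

obs 1: x=7/2 → posterior Inverse-Gamma(19/6, 139/8)
obs 2: x=-6 → posterior Inverse-Gamma(11/3, 203/8)
obs 3: x=1 → posterior Inverse-Gamma(25/6, 239/8)
obs 4: x=1/2 → posterior Inverse-Gamma(14/3, 33)
obs 5: x=6 → posterior Inverse-Gamma(31/6, 65)
obs 6: x=-3/2 → posterior Inverse-Gamma(17/3, 521/8)
obs 7: x=8 → posterior Inverse-Gamma(37/6, 921/8)

2763/172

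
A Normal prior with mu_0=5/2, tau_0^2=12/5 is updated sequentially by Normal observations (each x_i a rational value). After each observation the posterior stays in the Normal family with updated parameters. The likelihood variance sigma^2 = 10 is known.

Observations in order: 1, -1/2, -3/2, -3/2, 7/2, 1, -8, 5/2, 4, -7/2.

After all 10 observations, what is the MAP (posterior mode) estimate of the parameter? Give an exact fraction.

89/170

obs 1: x=1 → posterior Normal(137/62, 60/31)
obs 2: x=-1/2 → posterior Normal(131/74, 60/37)
obs 3: x=-3/2 → posterior Normal(113/86, 60/43)
obs 4: x=-3/2 → posterior Normal(95/98, 60/49)
obs 5: x=7/2 → posterior Normal(137/110, 12/11)
obs 6: x=1 → posterior Normal(149/122, 60/61)
obs 7: x=-8 → posterior Normal(53/134, 60/67)
obs 8: x=5/2 → posterior Normal(83/146, 60/73)
obs 9: x=4 → posterior Normal(131/158, 60/79)
obs 10: x=-7/2 → posterior Normal(89/170, 12/17)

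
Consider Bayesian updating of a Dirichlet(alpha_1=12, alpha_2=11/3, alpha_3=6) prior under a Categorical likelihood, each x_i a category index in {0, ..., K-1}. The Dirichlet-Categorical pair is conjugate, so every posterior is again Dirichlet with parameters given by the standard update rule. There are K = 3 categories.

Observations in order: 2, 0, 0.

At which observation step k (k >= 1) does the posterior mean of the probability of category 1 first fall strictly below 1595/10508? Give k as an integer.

k = 3

obs 1: x=2 → posterior Dirichlet(12, 11/3, 7)
obs 2: x=0 → posterior Dirichlet(13, 11/3, 7)
obs 3: x=0 → posterior Dirichlet(14, 11/3, 7)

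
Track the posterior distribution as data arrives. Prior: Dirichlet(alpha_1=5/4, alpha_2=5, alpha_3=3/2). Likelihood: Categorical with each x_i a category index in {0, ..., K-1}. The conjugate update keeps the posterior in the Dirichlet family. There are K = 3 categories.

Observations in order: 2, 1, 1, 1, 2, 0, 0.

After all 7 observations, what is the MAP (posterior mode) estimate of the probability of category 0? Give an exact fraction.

9/47

obs 1: x=2 → posterior Dirichlet(5/4, 5, 5/2)
obs 2: x=1 → posterior Dirichlet(5/4, 6, 5/2)
obs 3: x=1 → posterior Dirichlet(5/4, 7, 5/2)
obs 4: x=1 → posterior Dirichlet(5/4, 8, 5/2)
obs 5: x=2 → posterior Dirichlet(5/4, 8, 7/2)
obs 6: x=0 → posterior Dirichlet(9/4, 8, 7/2)
obs 7: x=0 → posterior Dirichlet(13/4, 8, 7/2)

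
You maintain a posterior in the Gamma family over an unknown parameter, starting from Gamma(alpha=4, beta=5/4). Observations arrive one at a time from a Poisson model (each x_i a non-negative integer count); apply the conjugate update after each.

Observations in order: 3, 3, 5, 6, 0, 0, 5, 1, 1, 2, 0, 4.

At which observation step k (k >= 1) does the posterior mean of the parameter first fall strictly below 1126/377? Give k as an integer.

obs 1: x=3 → posterior Gamma(7, 9/4)
obs 2: x=3 → posterior Gamma(10, 13/4)
obs 3: x=5 → posterior Gamma(15, 17/4)
obs 4: x=6 → posterior Gamma(21, 21/4)
obs 5: x=0 → posterior Gamma(21, 25/4)
obs 6: x=0 → posterior Gamma(21, 29/4)
obs 7: x=5 → posterior Gamma(26, 33/4)
obs 8: x=1 → posterior Gamma(27, 37/4)
obs 9: x=1 → posterior Gamma(28, 41/4)
obs 10: x=2 → posterior Gamma(30, 45/4)
obs 11: x=0 → posterior Gamma(30, 49/4)
obs 12: x=4 → posterior Gamma(34, 53/4)

k = 6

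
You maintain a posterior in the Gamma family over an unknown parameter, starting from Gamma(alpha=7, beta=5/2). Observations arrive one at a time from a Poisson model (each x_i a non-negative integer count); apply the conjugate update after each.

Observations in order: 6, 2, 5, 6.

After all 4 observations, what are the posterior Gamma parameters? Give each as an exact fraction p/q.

alpha=26, beta=13/2

obs 1: x=6 → posterior Gamma(13, 7/2)
obs 2: x=2 → posterior Gamma(15, 9/2)
obs 3: x=5 → posterior Gamma(20, 11/2)
obs 4: x=6 → posterior Gamma(26, 13/2)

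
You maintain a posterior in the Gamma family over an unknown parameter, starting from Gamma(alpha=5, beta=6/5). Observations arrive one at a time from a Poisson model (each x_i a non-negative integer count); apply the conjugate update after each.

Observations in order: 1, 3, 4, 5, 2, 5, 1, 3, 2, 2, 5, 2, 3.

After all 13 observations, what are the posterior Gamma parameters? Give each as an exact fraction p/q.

alpha=43, beta=71/5

obs 1: x=1 → posterior Gamma(6, 11/5)
obs 2: x=3 → posterior Gamma(9, 16/5)
obs 3: x=4 → posterior Gamma(13, 21/5)
obs 4: x=5 → posterior Gamma(18, 26/5)
obs 5: x=2 → posterior Gamma(20, 31/5)
obs 6: x=5 → posterior Gamma(25, 36/5)
obs 7: x=1 → posterior Gamma(26, 41/5)
obs 8: x=3 → posterior Gamma(29, 46/5)
obs 9: x=2 → posterior Gamma(31, 51/5)
obs 10: x=2 → posterior Gamma(33, 56/5)
obs 11: x=5 → posterior Gamma(38, 61/5)
obs 12: x=2 → posterior Gamma(40, 66/5)
obs 13: x=3 → posterior Gamma(43, 71/5)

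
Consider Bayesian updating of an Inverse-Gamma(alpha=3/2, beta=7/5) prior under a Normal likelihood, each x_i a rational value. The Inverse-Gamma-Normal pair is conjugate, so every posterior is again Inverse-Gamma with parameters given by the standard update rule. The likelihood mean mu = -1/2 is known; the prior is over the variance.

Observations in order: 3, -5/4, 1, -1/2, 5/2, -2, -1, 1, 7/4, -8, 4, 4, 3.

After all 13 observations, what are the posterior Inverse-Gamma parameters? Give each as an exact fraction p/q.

alpha=8, beta=5827/80

obs 1: x=3 → posterior Inverse-Gamma(2, 301/40)
obs 2: x=-5/4 → posterior Inverse-Gamma(5/2, 1249/160)
obs 3: x=1 → posterior Inverse-Gamma(3, 1429/160)
obs 4: x=-1/2 → posterior Inverse-Gamma(7/2, 1429/160)
obs 5: x=5/2 → posterior Inverse-Gamma(4, 2149/160)
obs 6: x=-2 → posterior Inverse-Gamma(9/2, 2329/160)
obs 7: x=-1 → posterior Inverse-Gamma(5, 2349/160)
obs 8: x=1 → posterior Inverse-Gamma(11/2, 2529/160)
obs 9: x=7/4 → posterior Inverse-Gamma(6, 1467/80)
obs 10: x=-8 → posterior Inverse-Gamma(13/2, 3717/80)
obs 11: x=4 → posterior Inverse-Gamma(7, 4527/80)
obs 12: x=4 → posterior Inverse-Gamma(15/2, 5337/80)
obs 13: x=3 → posterior Inverse-Gamma(8, 5827/80)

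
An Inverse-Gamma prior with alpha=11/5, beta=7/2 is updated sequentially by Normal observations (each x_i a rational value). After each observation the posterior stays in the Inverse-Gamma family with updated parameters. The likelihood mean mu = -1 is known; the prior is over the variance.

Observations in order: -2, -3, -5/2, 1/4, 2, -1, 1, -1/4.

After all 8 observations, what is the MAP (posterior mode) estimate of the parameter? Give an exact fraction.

1175/576

obs 1: x=-2 → posterior Inverse-Gamma(27/10, 4)
obs 2: x=-3 → posterior Inverse-Gamma(16/5, 6)
obs 3: x=-5/2 → posterior Inverse-Gamma(37/10, 57/8)
obs 4: x=1/4 → posterior Inverse-Gamma(21/5, 253/32)
obs 5: x=2 → posterior Inverse-Gamma(47/10, 397/32)
obs 6: x=-1 → posterior Inverse-Gamma(26/5, 397/32)
obs 7: x=1 → posterior Inverse-Gamma(57/10, 461/32)
obs 8: x=-1/4 → posterior Inverse-Gamma(31/5, 235/16)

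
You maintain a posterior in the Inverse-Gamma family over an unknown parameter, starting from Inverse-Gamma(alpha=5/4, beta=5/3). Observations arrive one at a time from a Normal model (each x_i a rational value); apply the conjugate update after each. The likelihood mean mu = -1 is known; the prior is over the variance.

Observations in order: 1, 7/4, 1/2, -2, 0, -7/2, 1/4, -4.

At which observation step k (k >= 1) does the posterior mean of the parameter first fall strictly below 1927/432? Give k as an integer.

obs 1: x=1 → posterior Inverse-Gamma(7/4, 11/3)
obs 2: x=7/4 → posterior Inverse-Gamma(9/4, 715/96)
obs 3: x=1/2 → posterior Inverse-Gamma(11/4, 823/96)
obs 4: x=-2 → posterior Inverse-Gamma(13/4, 871/96)
obs 5: x=0 → posterior Inverse-Gamma(15/4, 919/96)
obs 6: x=-7/2 → posterior Inverse-Gamma(17/4, 1219/96)
obs 7: x=1/4 → posterior Inverse-Gamma(19/4, 647/48)
obs 8: x=-4 → posterior Inverse-Gamma(21/4, 863/48)

k = 4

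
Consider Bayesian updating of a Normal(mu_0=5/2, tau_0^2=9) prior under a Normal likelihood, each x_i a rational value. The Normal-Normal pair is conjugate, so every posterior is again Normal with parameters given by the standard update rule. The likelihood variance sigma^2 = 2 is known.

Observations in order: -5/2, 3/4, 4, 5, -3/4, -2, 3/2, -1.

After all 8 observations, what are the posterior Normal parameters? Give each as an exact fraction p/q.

obs 1: x=-5/2 → posterior Normal(-35/22, 18/11)
obs 2: x=3/4 → posterior Normal(-43/80, 9/10)
obs 3: x=4 → posterior Normal(101/116, 18/29)
obs 4: x=5 → posterior Normal(281/152, 9/19)
obs 5: x=-3/4 → posterior Normal(127/94, 18/47)
obs 6: x=-2 → posterior Normal(13/16, 9/28)
obs 7: x=3/2 → posterior Normal(59/65, 18/65)
obs 8: x=-1 → posterior Normal(25/37, 9/37)

mu_0=25/37, tau_0^2=9/37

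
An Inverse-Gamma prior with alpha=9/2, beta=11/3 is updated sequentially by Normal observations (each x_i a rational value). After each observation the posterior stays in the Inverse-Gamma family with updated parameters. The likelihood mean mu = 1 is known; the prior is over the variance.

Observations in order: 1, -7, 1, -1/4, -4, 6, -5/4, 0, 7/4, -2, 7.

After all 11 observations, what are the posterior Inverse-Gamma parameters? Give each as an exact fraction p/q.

obs 1: x=1 → posterior Inverse-Gamma(5, 11/3)
obs 2: x=-7 → posterior Inverse-Gamma(11/2, 107/3)
obs 3: x=1 → posterior Inverse-Gamma(6, 107/3)
obs 4: x=-1/4 → posterior Inverse-Gamma(13/2, 3499/96)
obs 5: x=-4 → posterior Inverse-Gamma(7, 4699/96)
obs 6: x=6 → posterior Inverse-Gamma(15/2, 5899/96)
obs 7: x=-5/4 → posterior Inverse-Gamma(8, 3071/48)
obs 8: x=0 → posterior Inverse-Gamma(17/2, 3095/48)
obs 9: x=7/4 → posterior Inverse-Gamma(9, 6217/96)
obs 10: x=-2 → posterior Inverse-Gamma(19/2, 6649/96)
obs 11: x=7 → posterior Inverse-Gamma(10, 8377/96)

alpha=10, beta=8377/96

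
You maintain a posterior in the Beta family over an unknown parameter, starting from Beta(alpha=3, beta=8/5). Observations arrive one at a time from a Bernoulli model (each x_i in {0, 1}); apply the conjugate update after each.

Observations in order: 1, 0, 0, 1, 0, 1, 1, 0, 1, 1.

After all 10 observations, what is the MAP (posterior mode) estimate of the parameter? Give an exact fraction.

40/63

obs 1: x=1 → posterior Beta(4, 8/5)
obs 2: x=0 → posterior Beta(4, 13/5)
obs 3: x=0 → posterior Beta(4, 18/5)
obs 4: x=1 → posterior Beta(5, 18/5)
obs 5: x=0 → posterior Beta(5, 23/5)
obs 6: x=1 → posterior Beta(6, 23/5)
obs 7: x=1 → posterior Beta(7, 23/5)
obs 8: x=0 → posterior Beta(7, 28/5)
obs 9: x=1 → posterior Beta(8, 28/5)
obs 10: x=1 → posterior Beta(9, 28/5)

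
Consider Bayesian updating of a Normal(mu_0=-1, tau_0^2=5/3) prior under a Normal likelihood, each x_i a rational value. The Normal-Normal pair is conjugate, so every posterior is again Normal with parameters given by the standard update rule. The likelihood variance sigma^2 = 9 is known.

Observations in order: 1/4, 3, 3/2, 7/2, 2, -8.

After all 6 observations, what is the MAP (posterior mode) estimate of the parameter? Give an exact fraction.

obs 1: x=1/4 → posterior Normal(-103/128, 45/32)
obs 2: x=3 → posterior Normal(-43/148, 45/37)
obs 3: x=3/2 → posterior Normal(-13/168, 15/14)
obs 4: x=7/2 → posterior Normal(57/188, 45/47)
obs 5: x=2 → posterior Normal(97/208, 45/52)
obs 6: x=-8 → posterior Normal(-21/76, 15/19)

-21/76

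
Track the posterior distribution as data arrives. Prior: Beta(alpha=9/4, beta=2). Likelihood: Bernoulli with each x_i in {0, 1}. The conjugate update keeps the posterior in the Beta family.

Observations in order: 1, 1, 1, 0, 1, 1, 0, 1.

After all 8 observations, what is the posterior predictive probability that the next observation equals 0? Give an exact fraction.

16/49

obs 1: x=1 → posterior Beta(13/4, 2)
obs 2: x=1 → posterior Beta(17/4, 2)
obs 3: x=1 → posterior Beta(21/4, 2)
obs 4: x=0 → posterior Beta(21/4, 3)
obs 5: x=1 → posterior Beta(25/4, 3)
obs 6: x=1 → posterior Beta(29/4, 3)
obs 7: x=0 → posterior Beta(29/4, 4)
obs 8: x=1 → posterior Beta(33/4, 4)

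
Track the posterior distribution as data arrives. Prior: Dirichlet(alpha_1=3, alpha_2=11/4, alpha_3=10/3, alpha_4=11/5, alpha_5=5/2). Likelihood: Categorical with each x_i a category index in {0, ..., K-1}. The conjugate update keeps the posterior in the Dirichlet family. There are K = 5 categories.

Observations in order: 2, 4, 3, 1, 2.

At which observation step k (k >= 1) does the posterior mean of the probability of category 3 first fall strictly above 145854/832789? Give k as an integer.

obs 1: x=2 → posterior Dirichlet(3, 11/4, 13/3, 11/5, 5/2)
obs 2: x=4 → posterior Dirichlet(3, 11/4, 13/3, 11/5, 7/2)
obs 3: x=3 → posterior Dirichlet(3, 11/4, 13/3, 16/5, 7/2)
obs 4: x=1 → posterior Dirichlet(3, 15/4, 13/3, 16/5, 7/2)
obs 5: x=2 → posterior Dirichlet(3, 15/4, 16/3, 16/5, 7/2)

k = 3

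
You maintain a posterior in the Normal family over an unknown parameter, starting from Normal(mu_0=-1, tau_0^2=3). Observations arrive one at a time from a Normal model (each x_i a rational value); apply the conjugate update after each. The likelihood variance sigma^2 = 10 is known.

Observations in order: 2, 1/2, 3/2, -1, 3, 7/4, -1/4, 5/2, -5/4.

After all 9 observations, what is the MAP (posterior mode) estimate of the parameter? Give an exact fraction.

obs 1: x=2 → posterior Normal(-4/13, 30/13)
obs 2: x=1/2 → posterior Normal(-5/32, 15/8)
obs 3: x=3/2 → posterior Normal(2/19, 30/19)
obs 4: x=-1 → posterior Normal(-1/22, 15/11)
obs 5: x=3 → posterior Normal(8/25, 6/5)
obs 6: x=7/4 → posterior Normal(53/112, 15/14)
obs 7: x=-1/4 → posterior Normal(25/62, 30/31)
obs 8: x=5/2 → posterior Normal(10/17, 15/17)
obs 9: x=-5/4 → posterior Normal(65/148, 30/37)

65/148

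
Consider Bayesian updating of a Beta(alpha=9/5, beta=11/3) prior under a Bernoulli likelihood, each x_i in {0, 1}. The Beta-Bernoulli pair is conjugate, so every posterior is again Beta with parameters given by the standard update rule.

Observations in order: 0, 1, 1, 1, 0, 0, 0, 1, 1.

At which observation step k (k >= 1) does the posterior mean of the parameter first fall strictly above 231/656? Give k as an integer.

obs 1: x=0 → posterior Beta(9/5, 14/3)
obs 2: x=1 → posterior Beta(14/5, 14/3)
obs 3: x=1 → posterior Beta(19/5, 14/3)
obs 4: x=1 → posterior Beta(24/5, 14/3)
obs 5: x=0 → posterior Beta(24/5, 17/3)
obs 6: x=0 → posterior Beta(24/5, 20/3)
obs 7: x=0 → posterior Beta(24/5, 23/3)
obs 8: x=1 → posterior Beta(29/5, 23/3)
obs 9: x=1 → posterior Beta(34/5, 23/3)

k = 2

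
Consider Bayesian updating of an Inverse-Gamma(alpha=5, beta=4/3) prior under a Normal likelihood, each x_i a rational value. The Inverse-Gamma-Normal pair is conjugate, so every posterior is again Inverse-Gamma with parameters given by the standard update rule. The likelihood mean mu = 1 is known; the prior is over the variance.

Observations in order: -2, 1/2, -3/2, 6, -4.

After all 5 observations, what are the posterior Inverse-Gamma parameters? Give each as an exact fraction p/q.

obs 1: x=-2 → posterior Inverse-Gamma(11/2, 35/6)
obs 2: x=1/2 → posterior Inverse-Gamma(6, 143/24)
obs 3: x=-3/2 → posterior Inverse-Gamma(13/2, 109/12)
obs 4: x=6 → posterior Inverse-Gamma(7, 259/12)
obs 5: x=-4 → posterior Inverse-Gamma(15/2, 409/12)

alpha=15/2, beta=409/12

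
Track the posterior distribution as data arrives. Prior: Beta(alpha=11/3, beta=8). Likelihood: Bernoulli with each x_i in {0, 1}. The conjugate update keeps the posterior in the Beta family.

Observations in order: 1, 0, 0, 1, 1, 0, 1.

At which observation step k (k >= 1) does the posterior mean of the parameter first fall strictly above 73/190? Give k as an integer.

obs 1: x=1 → posterior Beta(14/3, 8)
obs 2: x=0 → posterior Beta(14/3, 9)
obs 3: x=0 → posterior Beta(14/3, 10)
obs 4: x=1 → posterior Beta(17/3, 10)
obs 5: x=1 → posterior Beta(20/3, 10)
obs 6: x=0 → posterior Beta(20/3, 11)
obs 7: x=1 → posterior Beta(23/3, 11)

k = 5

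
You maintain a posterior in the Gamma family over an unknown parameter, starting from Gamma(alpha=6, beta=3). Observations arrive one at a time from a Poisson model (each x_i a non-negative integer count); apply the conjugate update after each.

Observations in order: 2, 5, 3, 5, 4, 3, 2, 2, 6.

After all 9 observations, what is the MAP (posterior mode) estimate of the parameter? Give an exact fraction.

37/12

obs 1: x=2 → posterior Gamma(8, 4)
obs 2: x=5 → posterior Gamma(13, 5)
obs 3: x=3 → posterior Gamma(16, 6)
obs 4: x=5 → posterior Gamma(21, 7)
obs 5: x=4 → posterior Gamma(25, 8)
obs 6: x=3 → posterior Gamma(28, 9)
obs 7: x=2 → posterior Gamma(30, 10)
obs 8: x=2 → posterior Gamma(32, 11)
obs 9: x=6 → posterior Gamma(38, 12)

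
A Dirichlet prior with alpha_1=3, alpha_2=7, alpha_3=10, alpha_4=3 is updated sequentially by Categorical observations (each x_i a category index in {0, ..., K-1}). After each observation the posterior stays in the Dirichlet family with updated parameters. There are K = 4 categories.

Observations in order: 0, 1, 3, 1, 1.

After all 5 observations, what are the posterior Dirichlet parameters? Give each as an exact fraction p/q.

alpha_1=4, alpha_2=10, alpha_3=10, alpha_4=4

obs 1: x=0 → posterior Dirichlet(4, 7, 10, 3)
obs 2: x=1 → posterior Dirichlet(4, 8, 10, 3)
obs 3: x=3 → posterior Dirichlet(4, 8, 10, 4)
obs 4: x=1 → posterior Dirichlet(4, 9, 10, 4)
obs 5: x=1 → posterior Dirichlet(4, 10, 10, 4)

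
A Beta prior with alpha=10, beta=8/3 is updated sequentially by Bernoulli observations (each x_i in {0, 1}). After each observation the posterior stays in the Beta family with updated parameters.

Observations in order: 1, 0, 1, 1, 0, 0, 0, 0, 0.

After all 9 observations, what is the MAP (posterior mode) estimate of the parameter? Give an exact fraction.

obs 1: x=1 → posterior Beta(11, 8/3)
obs 2: x=0 → posterior Beta(11, 11/3)
obs 3: x=1 → posterior Beta(12, 11/3)
obs 4: x=1 → posterior Beta(13, 11/3)
obs 5: x=0 → posterior Beta(13, 14/3)
obs 6: x=0 → posterior Beta(13, 17/3)
obs 7: x=0 → posterior Beta(13, 20/3)
obs 8: x=0 → posterior Beta(13, 23/3)
obs 9: x=0 → posterior Beta(13, 26/3)

36/59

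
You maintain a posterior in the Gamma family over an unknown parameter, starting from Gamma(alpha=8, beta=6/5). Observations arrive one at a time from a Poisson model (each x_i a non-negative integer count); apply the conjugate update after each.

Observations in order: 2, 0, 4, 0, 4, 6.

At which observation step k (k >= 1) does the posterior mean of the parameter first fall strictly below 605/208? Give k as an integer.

k = 4

obs 1: x=2 → posterior Gamma(10, 11/5)
obs 2: x=0 → posterior Gamma(10, 16/5)
obs 3: x=4 → posterior Gamma(14, 21/5)
obs 4: x=0 → posterior Gamma(14, 26/5)
obs 5: x=4 → posterior Gamma(18, 31/5)
obs 6: x=6 → posterior Gamma(24, 36/5)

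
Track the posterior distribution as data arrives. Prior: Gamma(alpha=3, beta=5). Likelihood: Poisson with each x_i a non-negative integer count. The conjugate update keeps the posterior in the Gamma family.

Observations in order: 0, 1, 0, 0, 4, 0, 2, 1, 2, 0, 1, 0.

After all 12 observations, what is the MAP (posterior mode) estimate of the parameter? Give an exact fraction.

13/17

obs 1: x=0 → posterior Gamma(3, 6)
obs 2: x=1 → posterior Gamma(4, 7)
obs 3: x=0 → posterior Gamma(4, 8)
obs 4: x=0 → posterior Gamma(4, 9)
obs 5: x=4 → posterior Gamma(8, 10)
obs 6: x=0 → posterior Gamma(8, 11)
obs 7: x=2 → posterior Gamma(10, 12)
obs 8: x=1 → posterior Gamma(11, 13)
obs 9: x=2 → posterior Gamma(13, 14)
obs 10: x=0 → posterior Gamma(13, 15)
obs 11: x=1 → posterior Gamma(14, 16)
obs 12: x=0 → posterior Gamma(14, 17)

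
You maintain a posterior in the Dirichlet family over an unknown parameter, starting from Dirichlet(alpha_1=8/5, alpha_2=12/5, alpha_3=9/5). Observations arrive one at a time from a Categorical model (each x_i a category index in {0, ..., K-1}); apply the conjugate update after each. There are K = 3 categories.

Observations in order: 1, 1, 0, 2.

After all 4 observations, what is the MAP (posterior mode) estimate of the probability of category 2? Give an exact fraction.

obs 1: x=1 → posterior Dirichlet(8/5, 17/5, 9/5)
obs 2: x=1 → posterior Dirichlet(8/5, 22/5, 9/5)
obs 3: x=0 → posterior Dirichlet(13/5, 22/5, 9/5)
obs 4: x=2 → posterior Dirichlet(13/5, 22/5, 14/5)

9/34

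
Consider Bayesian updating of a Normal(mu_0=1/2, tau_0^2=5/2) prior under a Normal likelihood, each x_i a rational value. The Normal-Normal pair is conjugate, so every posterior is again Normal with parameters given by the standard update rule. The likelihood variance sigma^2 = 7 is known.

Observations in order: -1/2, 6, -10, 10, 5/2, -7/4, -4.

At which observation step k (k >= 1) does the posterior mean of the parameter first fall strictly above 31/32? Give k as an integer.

obs 1: x=-1/2 → posterior Normal(9/38, 35/19)
obs 2: x=6 → posterior Normal(23/16, 35/24)
obs 3: x=-10 → posterior Normal(-31/58, 35/29)
obs 4: x=10 → posterior Normal(69/68, 35/34)
obs 5: x=5/2 → posterior Normal(47/39, 35/39)
obs 6: x=-7/4 → posterior Normal(153/176, 35/44)
obs 7: x=-4 → posterior Normal(73/196, 5/7)

k = 2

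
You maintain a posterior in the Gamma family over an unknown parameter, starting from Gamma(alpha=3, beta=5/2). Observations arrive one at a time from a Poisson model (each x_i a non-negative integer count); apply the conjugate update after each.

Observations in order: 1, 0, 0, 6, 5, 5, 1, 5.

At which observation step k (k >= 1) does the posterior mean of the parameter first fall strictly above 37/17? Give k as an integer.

k = 6

obs 1: x=1 → posterior Gamma(4, 7/2)
obs 2: x=0 → posterior Gamma(4, 9/2)
obs 3: x=0 → posterior Gamma(4, 11/2)
obs 4: x=6 → posterior Gamma(10, 13/2)
obs 5: x=5 → posterior Gamma(15, 15/2)
obs 6: x=5 → posterior Gamma(20, 17/2)
obs 7: x=1 → posterior Gamma(21, 19/2)
obs 8: x=5 → posterior Gamma(26, 21/2)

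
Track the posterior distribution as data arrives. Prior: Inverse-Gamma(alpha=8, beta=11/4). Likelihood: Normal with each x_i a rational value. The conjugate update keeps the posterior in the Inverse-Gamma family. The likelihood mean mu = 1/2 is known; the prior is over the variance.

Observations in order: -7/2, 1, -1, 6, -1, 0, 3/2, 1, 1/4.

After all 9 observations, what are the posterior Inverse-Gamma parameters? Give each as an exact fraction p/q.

alpha=25/2, beta=929/32

obs 1: x=-7/2 → posterior Inverse-Gamma(17/2, 43/4)
obs 2: x=1 → posterior Inverse-Gamma(9, 87/8)
obs 3: x=-1 → posterior Inverse-Gamma(19/2, 12)
obs 4: x=6 → posterior Inverse-Gamma(10, 217/8)
obs 5: x=-1 → posterior Inverse-Gamma(21/2, 113/4)
obs 6: x=0 → posterior Inverse-Gamma(11, 227/8)
obs 7: x=3/2 → posterior Inverse-Gamma(23/2, 231/8)
obs 8: x=1 → posterior Inverse-Gamma(12, 29)
obs 9: x=1/4 → posterior Inverse-Gamma(25/2, 929/32)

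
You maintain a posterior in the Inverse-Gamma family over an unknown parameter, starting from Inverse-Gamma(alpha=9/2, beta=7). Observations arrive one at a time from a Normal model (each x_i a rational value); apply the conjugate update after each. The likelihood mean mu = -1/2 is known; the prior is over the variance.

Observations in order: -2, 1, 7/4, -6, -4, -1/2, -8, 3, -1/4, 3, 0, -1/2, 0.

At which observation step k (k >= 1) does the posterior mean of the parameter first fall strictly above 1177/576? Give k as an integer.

k = 2

obs 1: x=-2 → posterior Inverse-Gamma(5, 65/8)
obs 2: x=1 → posterior Inverse-Gamma(11/2, 37/4)
obs 3: x=7/4 → posterior Inverse-Gamma(6, 377/32)
obs 4: x=-6 → posterior Inverse-Gamma(13/2, 861/32)
obs 5: x=-4 → posterior Inverse-Gamma(7, 1057/32)
obs 6: x=-1/2 → posterior Inverse-Gamma(15/2, 1057/32)
obs 7: x=-8 → posterior Inverse-Gamma(8, 1957/32)
obs 8: x=3 → posterior Inverse-Gamma(17/2, 2153/32)
obs 9: x=-1/4 → posterior Inverse-Gamma(9, 1077/16)
obs 10: x=3 → posterior Inverse-Gamma(19/2, 1175/16)
obs 11: x=0 → posterior Inverse-Gamma(10, 1177/16)
obs 12: x=-1/2 → posterior Inverse-Gamma(21/2, 1177/16)
obs 13: x=0 → posterior Inverse-Gamma(11, 1179/16)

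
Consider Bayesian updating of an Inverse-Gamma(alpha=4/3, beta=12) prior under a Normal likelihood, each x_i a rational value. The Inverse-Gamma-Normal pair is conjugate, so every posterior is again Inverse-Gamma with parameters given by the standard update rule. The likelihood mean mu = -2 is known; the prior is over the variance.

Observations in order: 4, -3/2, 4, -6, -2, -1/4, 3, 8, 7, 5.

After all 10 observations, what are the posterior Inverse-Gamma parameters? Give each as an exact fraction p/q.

obs 1: x=4 → posterior Inverse-Gamma(11/6, 30)
obs 2: x=-3/2 → posterior Inverse-Gamma(7/3, 241/8)
obs 3: x=4 → posterior Inverse-Gamma(17/6, 385/8)
obs 4: x=-6 → posterior Inverse-Gamma(10/3, 449/8)
obs 5: x=-2 → posterior Inverse-Gamma(23/6, 449/8)
obs 6: x=-1/4 → posterior Inverse-Gamma(13/3, 1845/32)
obs 7: x=3 → posterior Inverse-Gamma(29/6, 2245/32)
obs 8: x=8 → posterior Inverse-Gamma(16/3, 3845/32)
obs 9: x=7 → posterior Inverse-Gamma(35/6, 5141/32)
obs 10: x=5 → posterior Inverse-Gamma(19/3, 5925/32)

alpha=19/3, beta=5925/32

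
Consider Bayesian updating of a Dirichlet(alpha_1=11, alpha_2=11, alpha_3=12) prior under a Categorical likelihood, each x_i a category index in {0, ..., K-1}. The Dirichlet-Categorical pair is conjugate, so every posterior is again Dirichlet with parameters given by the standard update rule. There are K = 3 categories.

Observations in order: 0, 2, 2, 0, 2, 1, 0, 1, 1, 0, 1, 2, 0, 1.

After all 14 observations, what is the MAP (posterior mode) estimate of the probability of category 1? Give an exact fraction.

1/3

obs 1: x=0 → posterior Dirichlet(12, 11, 12)
obs 2: x=2 → posterior Dirichlet(12, 11, 13)
obs 3: x=2 → posterior Dirichlet(12, 11, 14)
obs 4: x=0 → posterior Dirichlet(13, 11, 14)
obs 5: x=2 → posterior Dirichlet(13, 11, 15)
obs 6: x=1 → posterior Dirichlet(13, 12, 15)
obs 7: x=0 → posterior Dirichlet(14, 12, 15)
obs 8: x=1 → posterior Dirichlet(14, 13, 15)
obs 9: x=1 → posterior Dirichlet(14, 14, 15)
obs 10: x=0 → posterior Dirichlet(15, 14, 15)
obs 11: x=1 → posterior Dirichlet(15, 15, 15)
obs 12: x=2 → posterior Dirichlet(15, 15, 16)
obs 13: x=0 → posterior Dirichlet(16, 15, 16)
obs 14: x=1 → posterior Dirichlet(16, 16, 16)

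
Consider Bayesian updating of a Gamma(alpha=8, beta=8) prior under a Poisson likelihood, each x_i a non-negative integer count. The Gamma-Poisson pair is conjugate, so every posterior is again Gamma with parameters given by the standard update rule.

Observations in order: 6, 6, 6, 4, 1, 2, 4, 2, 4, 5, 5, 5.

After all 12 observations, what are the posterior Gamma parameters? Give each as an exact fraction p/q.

alpha=58, beta=20

obs 1: x=6 → posterior Gamma(14, 9)
obs 2: x=6 → posterior Gamma(20, 10)
obs 3: x=6 → posterior Gamma(26, 11)
obs 4: x=4 → posterior Gamma(30, 12)
obs 5: x=1 → posterior Gamma(31, 13)
obs 6: x=2 → posterior Gamma(33, 14)
obs 7: x=4 → posterior Gamma(37, 15)
obs 8: x=2 → posterior Gamma(39, 16)
obs 9: x=4 → posterior Gamma(43, 17)
obs 10: x=5 → posterior Gamma(48, 18)
obs 11: x=5 → posterior Gamma(53, 19)
obs 12: x=5 → posterior Gamma(58, 20)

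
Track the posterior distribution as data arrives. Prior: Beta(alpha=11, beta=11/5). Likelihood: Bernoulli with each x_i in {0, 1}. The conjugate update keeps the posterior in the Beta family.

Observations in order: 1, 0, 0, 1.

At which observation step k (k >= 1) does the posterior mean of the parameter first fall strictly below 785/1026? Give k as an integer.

k = 3

obs 1: x=1 → posterior Beta(12, 11/5)
obs 2: x=0 → posterior Beta(12, 16/5)
obs 3: x=0 → posterior Beta(12, 21/5)
obs 4: x=1 → posterior Beta(13, 21/5)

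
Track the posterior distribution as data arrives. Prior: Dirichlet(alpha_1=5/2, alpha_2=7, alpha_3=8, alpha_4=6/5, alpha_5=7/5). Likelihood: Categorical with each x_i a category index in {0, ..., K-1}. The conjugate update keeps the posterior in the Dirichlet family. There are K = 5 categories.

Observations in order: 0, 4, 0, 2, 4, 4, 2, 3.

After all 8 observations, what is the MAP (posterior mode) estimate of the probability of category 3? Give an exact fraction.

4/77

obs 1: x=0 → posterior Dirichlet(7/2, 7, 8, 6/5, 7/5)
obs 2: x=4 → posterior Dirichlet(7/2, 7, 8, 6/5, 12/5)
obs 3: x=0 → posterior Dirichlet(9/2, 7, 8, 6/5, 12/5)
obs 4: x=2 → posterior Dirichlet(9/2, 7, 9, 6/5, 12/5)
obs 5: x=4 → posterior Dirichlet(9/2, 7, 9, 6/5, 17/5)
obs 6: x=4 → posterior Dirichlet(9/2, 7, 9, 6/5, 22/5)
obs 7: x=2 → posterior Dirichlet(9/2, 7, 10, 6/5, 22/5)
obs 8: x=3 → posterior Dirichlet(9/2, 7, 10, 11/5, 22/5)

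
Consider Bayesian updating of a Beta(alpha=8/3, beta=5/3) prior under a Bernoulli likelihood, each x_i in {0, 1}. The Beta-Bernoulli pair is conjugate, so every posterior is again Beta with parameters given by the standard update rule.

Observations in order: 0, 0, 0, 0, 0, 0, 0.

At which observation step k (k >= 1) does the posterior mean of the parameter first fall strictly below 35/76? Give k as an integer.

k = 2

obs 1: x=0 → posterior Beta(8/3, 8/3)
obs 2: x=0 → posterior Beta(8/3, 11/3)
obs 3: x=0 → posterior Beta(8/3, 14/3)
obs 4: x=0 → posterior Beta(8/3, 17/3)
obs 5: x=0 → posterior Beta(8/3, 20/3)
obs 6: x=0 → posterior Beta(8/3, 23/3)
obs 7: x=0 → posterior Beta(8/3, 26/3)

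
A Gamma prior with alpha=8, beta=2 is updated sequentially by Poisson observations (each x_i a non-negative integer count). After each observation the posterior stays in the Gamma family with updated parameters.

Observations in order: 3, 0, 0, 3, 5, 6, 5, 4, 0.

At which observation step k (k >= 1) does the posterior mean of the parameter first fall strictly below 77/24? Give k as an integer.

k = 2

obs 1: x=3 → posterior Gamma(11, 3)
obs 2: x=0 → posterior Gamma(11, 4)
obs 3: x=0 → posterior Gamma(11, 5)
obs 4: x=3 → posterior Gamma(14, 6)
obs 5: x=5 → posterior Gamma(19, 7)
obs 6: x=6 → posterior Gamma(25, 8)
obs 7: x=5 → posterior Gamma(30, 9)
obs 8: x=4 → posterior Gamma(34, 10)
obs 9: x=0 → posterior Gamma(34, 11)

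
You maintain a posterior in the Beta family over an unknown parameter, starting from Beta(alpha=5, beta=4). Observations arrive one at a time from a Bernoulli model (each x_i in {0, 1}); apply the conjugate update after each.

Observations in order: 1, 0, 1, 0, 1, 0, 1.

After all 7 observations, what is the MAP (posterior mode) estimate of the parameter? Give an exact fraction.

obs 1: x=1 → posterior Beta(6, 4)
obs 2: x=0 → posterior Beta(6, 5)
obs 3: x=1 → posterior Beta(7, 5)
obs 4: x=0 → posterior Beta(7, 6)
obs 5: x=1 → posterior Beta(8, 6)
obs 6: x=0 → posterior Beta(8, 7)
obs 7: x=1 → posterior Beta(9, 7)

4/7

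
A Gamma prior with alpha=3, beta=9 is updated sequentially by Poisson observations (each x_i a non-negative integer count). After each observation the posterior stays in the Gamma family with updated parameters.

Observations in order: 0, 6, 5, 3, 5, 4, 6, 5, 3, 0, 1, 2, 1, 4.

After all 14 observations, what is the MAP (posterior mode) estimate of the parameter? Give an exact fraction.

47/23

obs 1: x=0 → posterior Gamma(3, 10)
obs 2: x=6 → posterior Gamma(9, 11)
obs 3: x=5 → posterior Gamma(14, 12)
obs 4: x=3 → posterior Gamma(17, 13)
obs 5: x=5 → posterior Gamma(22, 14)
obs 6: x=4 → posterior Gamma(26, 15)
obs 7: x=6 → posterior Gamma(32, 16)
obs 8: x=5 → posterior Gamma(37, 17)
obs 9: x=3 → posterior Gamma(40, 18)
obs 10: x=0 → posterior Gamma(40, 19)
obs 11: x=1 → posterior Gamma(41, 20)
obs 12: x=2 → posterior Gamma(43, 21)
obs 13: x=1 → posterior Gamma(44, 22)
obs 14: x=4 → posterior Gamma(48, 23)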